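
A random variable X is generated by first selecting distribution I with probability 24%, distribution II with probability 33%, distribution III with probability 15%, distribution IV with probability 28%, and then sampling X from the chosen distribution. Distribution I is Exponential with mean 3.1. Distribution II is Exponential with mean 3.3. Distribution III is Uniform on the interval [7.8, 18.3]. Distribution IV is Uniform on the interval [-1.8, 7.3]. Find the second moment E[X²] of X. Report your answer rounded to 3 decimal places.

42.773

For each component E[X²] = Var + (mean)², giving I: 19.22; II: 21.78; III: 179.49; IV: 14.4633.
Overall E[X²] = 0.24·19.22 + 0.33·21.78 + 0.15·179.49 + 0.28·14.4633 = 42.7734.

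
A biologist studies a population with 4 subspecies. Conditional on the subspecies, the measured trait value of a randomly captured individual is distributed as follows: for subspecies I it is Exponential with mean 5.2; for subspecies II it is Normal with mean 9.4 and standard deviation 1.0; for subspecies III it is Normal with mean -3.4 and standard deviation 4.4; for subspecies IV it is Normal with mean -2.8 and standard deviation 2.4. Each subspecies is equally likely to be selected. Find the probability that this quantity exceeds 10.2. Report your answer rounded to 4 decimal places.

Conditional on each subspecies, P(X > 10.2): I: 0.140642; II: 0.211855; III: 0.000997724; IV: 3.03602e-08.
By total probability, P(X > 10.2) = 0.25·0.140642 + 0.25·0.211855 + 0.25·0.000997724 + 0.25·3.03602e-08 = 0.0883738.

0.0884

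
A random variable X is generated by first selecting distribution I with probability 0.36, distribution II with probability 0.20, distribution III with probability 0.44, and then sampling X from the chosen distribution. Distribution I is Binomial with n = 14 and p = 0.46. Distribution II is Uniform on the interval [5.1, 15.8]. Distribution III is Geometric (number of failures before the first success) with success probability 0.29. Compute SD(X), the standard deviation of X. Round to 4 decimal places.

Per component, I: μ=6.44, E[X²]=44.9512; II: μ=10.45, E[X²]=118.743; III: μ=2.44828, E[X²]=14.4364.
E[X] = 0.36·6.44 + 0.2·10.45 + 0.44·2.44828 = 5.48564.
E[X²] = 0.36·44.9512 + 0.2·118.743 + 0.44·14.4364 = 46.2831.
Var(X) = E[X²] − (E[X])² = 46.2831 − 30.0923 = 16.1908.
SD(X) = √16.1908 = 4.02379.

4.0238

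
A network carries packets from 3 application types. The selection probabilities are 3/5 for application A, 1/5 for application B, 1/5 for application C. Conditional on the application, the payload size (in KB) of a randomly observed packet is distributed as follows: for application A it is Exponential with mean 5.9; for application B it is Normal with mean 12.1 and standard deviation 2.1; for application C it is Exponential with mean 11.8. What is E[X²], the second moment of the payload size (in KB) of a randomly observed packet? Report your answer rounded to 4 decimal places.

127.6320

For each component E[X²] = Var + (mean)², giving A: 69.62; B: 150.82; C: 278.48.
Overall E[X²] = 0.6·69.62 + 0.2·150.82 + 0.2·278.48 = 127.632.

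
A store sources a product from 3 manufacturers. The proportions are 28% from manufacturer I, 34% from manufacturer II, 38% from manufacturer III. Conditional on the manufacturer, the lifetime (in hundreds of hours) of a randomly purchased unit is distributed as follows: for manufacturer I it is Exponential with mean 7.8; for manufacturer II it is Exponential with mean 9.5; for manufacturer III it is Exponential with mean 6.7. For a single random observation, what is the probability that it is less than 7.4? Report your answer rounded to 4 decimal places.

Conditional on each manufacturer, P(X < 7.4): I: 0.612763; II: 0.541111; III: 0.668616.
By total probability, P(X < 7.4) = 0.28·0.612763 + 0.34·0.541111 + 0.38·0.668616 = 0.609626.

0.6096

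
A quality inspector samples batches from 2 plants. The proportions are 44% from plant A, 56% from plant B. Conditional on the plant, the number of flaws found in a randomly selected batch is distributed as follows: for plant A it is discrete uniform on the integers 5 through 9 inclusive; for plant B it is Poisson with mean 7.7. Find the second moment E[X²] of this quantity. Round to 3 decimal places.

For each component E[X²] = Var + (mean)², giving A: 51; B: 66.99.
Overall E[X²] = 0.44·51 + 0.56·66.99 = 59.9544.

59.954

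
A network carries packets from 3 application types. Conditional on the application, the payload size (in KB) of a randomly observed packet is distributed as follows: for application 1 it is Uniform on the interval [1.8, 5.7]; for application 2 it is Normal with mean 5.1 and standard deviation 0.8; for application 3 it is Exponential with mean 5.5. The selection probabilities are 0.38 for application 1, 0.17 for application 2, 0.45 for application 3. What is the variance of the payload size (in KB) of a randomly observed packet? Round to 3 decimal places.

Per component, 1: μ=3.75, E[X²]=15.33; 2: μ=5.1, E[X²]=26.65; 3: μ=5.5, E[X²]=60.5.
E[X] = 0.38·3.75 + 0.17·5.1 + 0.45·5.5 = 4.767.
E[X²] = 0.38·15.33 + 0.17·26.65 + 0.45·60.5 = 37.5809.
Var(X) = E[X²] − (E[X])² = 37.5809 − 22.7243 = 14.8566.

14.857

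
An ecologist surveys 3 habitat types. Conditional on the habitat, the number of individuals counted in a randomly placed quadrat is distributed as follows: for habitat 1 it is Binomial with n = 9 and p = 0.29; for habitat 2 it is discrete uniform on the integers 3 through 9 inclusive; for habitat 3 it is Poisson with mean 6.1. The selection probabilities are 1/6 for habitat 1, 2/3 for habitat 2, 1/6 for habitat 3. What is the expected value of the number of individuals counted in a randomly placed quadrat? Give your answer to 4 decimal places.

5.4517

Component means — 1: 2.61; 2: 6; 3: 6.1.
E[X] = 0.166667·2.61 + 0.666667·6 + 0.166667·6.1 = 5.45167.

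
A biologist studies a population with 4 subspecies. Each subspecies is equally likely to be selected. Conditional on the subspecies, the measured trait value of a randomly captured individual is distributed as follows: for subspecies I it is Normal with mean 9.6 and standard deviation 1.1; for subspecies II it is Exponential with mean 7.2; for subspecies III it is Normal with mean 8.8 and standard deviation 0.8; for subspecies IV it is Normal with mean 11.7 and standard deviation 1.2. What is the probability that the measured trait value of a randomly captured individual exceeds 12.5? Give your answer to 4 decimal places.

0.1082

Conditional on each subspecies, P(X > 12.5): I: 0.00418999; II: 0.176204; III: 1.87299e-06; IV: 0.252493.
By total probability, P(X > 12.5) = 0.25·0.00418999 + 0.25·0.176204 + 0.25·1.87299e-06 + 0.25·0.252493 = 0.108222.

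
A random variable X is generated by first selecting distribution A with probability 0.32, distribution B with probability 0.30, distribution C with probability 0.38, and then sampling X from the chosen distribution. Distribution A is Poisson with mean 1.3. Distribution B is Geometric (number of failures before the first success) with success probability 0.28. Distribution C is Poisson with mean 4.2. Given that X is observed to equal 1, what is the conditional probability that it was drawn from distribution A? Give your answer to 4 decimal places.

0.5732

Likelihoods P(X=1 | ·): A: 0.354291; B: 0.2016; C: 0.0629814.
Posterior ∝ prior × likelihood. Numerator for A: 0.32·0.354291 = 0.113373.
Normalizing constant: 0.32·0.354291 + 0.3·0.2016 + 0.38·0.0629814 = 0.197786.
P(A | observation) = 0.113373 / 0.197786 = 0.573211.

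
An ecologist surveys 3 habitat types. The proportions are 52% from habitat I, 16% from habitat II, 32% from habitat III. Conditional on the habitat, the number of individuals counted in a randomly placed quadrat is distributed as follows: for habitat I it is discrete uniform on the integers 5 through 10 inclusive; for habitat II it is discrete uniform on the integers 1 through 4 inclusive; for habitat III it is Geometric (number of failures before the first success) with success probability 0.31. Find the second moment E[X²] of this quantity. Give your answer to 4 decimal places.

35.8496

For each component E[X²] = Var + (mean)², giving I: 59.1667; II: 7.5; III: 12.1342.
Overall E[X²] = 0.52·59.1667 + 0.16·7.5 + 0.32·12.1342 = 35.8496.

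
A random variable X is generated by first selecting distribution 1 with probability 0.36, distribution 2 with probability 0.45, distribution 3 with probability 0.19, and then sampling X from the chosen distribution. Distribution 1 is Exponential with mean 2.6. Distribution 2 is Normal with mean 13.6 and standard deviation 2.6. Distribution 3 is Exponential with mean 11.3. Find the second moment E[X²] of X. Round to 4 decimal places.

For each component E[X²] = Var + (mean)², giving 1: 13.52; 2: 191.72; 3: 255.38.
Overall E[X²] = 0.36·13.52 + 0.45·191.72 + 0.19·255.38 = 139.663.

139.6634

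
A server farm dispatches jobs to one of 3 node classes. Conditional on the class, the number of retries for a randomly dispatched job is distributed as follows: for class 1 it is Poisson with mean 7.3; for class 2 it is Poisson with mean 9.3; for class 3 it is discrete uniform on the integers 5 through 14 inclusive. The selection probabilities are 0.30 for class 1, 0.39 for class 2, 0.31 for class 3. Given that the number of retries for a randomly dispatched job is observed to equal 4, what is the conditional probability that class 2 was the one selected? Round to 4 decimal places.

0.3167

Likelihoods P(X=4 | ·): 1: 0.0799338; 2: 0.0284959; 3: 0.
Posterior ∝ prior × likelihood. Numerator for 2: 0.39·0.0284959 = 0.0111134.
Normalizing constant: 0.3·0.0799338 + 0.39·0.0284959 + 0.31·0 = 0.0350935.
P(2 | observation) = 0.0111134 / 0.0350935 = 0.316679.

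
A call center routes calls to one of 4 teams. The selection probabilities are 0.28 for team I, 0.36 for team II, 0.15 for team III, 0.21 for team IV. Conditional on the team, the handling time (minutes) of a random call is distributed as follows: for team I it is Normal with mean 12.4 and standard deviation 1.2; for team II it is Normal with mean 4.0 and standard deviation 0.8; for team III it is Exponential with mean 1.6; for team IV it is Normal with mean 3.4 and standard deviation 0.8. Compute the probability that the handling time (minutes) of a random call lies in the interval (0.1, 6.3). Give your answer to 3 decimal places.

0.707

Conditional on each team, P(0.1 < X < 6.3): I: 1.85434e-07; II: 0.997979; III: 0.919916; IV: 0.999837.
By total probability, P(0.1 < X < 6.3) = 0.28·1.85434e-07 + 0.36·0.997979 + 0.15·0.919916 + 0.21·0.999837 = 0.707226.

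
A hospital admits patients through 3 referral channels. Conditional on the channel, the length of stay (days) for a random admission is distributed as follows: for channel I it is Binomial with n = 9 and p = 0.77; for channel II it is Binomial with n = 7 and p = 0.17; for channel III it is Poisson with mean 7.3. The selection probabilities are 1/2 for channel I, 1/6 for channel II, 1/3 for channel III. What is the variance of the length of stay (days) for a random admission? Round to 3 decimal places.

Per component, I: μ=6.93, E[X²]=49.6188; II: μ=1.19, E[X²]=2.4038; III: μ=7.3, E[X²]=60.59.
E[X] = 0.5·6.93 + 0.166667·1.19 + 0.333333·7.3 = 6.09667.
E[X²] = 0.5·49.6188 + 0.166667·2.4038 + 0.333333·60.59 = 45.4067.
Var(X) = E[X²] − (E[X])² = 45.4067 − 37.1693 = 8.23736.

8.237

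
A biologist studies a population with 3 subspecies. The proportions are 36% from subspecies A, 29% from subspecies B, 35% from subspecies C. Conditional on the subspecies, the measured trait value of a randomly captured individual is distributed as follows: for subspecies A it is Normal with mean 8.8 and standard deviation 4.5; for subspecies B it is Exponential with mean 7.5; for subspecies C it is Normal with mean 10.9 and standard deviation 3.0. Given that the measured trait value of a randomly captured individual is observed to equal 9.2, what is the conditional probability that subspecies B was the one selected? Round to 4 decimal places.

0.1370

Likelihoods f(9.2 | ·): A: 0.0883043; B: 0.0391025; C: 0.113256.
Posterior ∝ prior × likelihood. Numerator for B: 0.29·0.0391025 = 0.0113397.
Normalizing constant: 0.36·0.0883043 + 0.29·0.0391025 + 0.35·0.113256 = 0.0827688.
P(B | observation) = 0.0113397 / 0.0827688 = 0.137005.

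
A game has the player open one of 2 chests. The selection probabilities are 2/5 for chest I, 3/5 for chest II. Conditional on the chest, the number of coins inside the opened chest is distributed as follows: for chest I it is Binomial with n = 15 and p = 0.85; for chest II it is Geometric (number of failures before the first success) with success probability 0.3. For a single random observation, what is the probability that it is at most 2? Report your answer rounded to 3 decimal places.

Conditional on each chest, P(X ≤ 2): I: 1.51409e-09; II: 0.657.
By total probability, P(X ≤ 2) = 0.4·1.51409e-09 + 0.6·0.657 = 0.3942.

0.394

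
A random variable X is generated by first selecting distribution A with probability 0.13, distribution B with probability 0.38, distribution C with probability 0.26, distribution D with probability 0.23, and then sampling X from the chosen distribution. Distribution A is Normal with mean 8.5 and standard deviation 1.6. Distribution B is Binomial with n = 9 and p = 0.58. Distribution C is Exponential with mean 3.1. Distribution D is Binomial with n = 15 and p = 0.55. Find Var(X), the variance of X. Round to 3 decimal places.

Per component, A: μ=8.5, E[X²]=74.81; B: μ=5.22, E[X²]=29.4408; C: μ=3.1, E[X²]=19.22; D: μ=8.25, E[X²]=71.775.
E[X] = 0.13·8.5 + 0.38·5.22 + 0.26·3.1 + 0.23·8.25 = 5.7921.
E[X²] = 0.13·74.81 + 0.38·29.4408 + 0.26·19.22 + 0.23·71.775 = 42.4183.
Var(X) = E[X²] − (E[X])² = 42.4183 − 33.5484 = 8.86983.

8.870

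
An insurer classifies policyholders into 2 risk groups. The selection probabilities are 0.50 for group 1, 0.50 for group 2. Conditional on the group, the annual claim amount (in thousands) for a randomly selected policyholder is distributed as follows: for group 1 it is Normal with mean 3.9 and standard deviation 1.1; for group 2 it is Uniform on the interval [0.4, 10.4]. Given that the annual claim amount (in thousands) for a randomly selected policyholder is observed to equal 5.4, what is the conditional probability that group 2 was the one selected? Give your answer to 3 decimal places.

Likelihoods f(5.4 | ·): 1: 0.14313; 2: 0.1.
Posterior ∝ prior × likelihood. Numerator for 2: 0.5·0.1 = 0.05.
Normalizing constant: 0.5·0.14313 + 0.5·0.1 = 0.121565.
P(2 | observation) = 0.05 / 0.121565 = 0.411302.

0.411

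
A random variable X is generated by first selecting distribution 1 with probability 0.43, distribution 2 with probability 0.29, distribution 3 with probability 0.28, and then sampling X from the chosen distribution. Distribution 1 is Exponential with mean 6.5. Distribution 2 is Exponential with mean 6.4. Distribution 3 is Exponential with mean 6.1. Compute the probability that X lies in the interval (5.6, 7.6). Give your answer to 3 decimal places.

0.112

Conditional on each component, P(5.6 < X < 7.6): 1: 0.111906; 2: 0.111879; 3: 0.111622.
By total probability, P(5.6 < X < 7.6) = 0.43·0.111906 + 0.29·0.111879 + 0.28·0.111622 = 0.111819.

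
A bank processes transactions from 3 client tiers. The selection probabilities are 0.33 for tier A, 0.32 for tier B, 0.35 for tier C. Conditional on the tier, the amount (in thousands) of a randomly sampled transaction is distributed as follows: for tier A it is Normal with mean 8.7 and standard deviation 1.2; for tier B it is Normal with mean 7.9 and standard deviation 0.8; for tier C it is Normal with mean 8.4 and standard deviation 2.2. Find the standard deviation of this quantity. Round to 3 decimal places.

Per component, A: μ=8.7, E[X²]=77.13; B: μ=7.9, E[X²]=63.05; C: μ=8.4, E[X²]=75.4.
E[X] = 0.33·8.7 + 0.32·7.9 + 0.35·8.4 = 8.339.
E[X²] = 0.33·77.13 + 0.32·63.05 + 0.35·75.4 = 72.0189.
Var(X) = E[X²] − (E[X])² = 72.0189 − 69.5389 = 2.47998.
SD(X) = √2.47998 = 1.57479.

1.575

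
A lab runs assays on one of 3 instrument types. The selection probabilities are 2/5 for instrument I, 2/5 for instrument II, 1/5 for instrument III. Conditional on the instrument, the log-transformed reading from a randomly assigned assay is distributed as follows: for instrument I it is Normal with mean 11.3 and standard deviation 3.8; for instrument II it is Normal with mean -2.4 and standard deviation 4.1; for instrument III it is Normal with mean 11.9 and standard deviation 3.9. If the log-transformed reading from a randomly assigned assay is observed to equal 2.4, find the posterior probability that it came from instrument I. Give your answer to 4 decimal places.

Likelihoods f(2.4 | ·): I: 0.00676043; II: 0.0490345; III: 0.00526479.
Posterior ∝ prior × likelihood. Numerator for I: 0.4·0.00676043 = 0.00270417.
Normalizing constant: 0.4·0.00676043 + 0.4·0.0490345 + 0.2·0.00526479 = 0.0233709.
P(I | observation) = 0.00270417 / 0.0233709 = 0.115707.

0.1157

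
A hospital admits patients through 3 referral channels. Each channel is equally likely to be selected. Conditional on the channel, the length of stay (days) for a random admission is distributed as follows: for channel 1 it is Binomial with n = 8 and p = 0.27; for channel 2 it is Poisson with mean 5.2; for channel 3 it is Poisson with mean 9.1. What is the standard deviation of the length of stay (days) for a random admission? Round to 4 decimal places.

Per component, 1: μ=2.16, E[X²]=6.2424; 2: μ=5.2, E[X²]=32.24; 3: μ=9.1, E[X²]=91.91.
E[X] = 0.333333·2.16 + 0.333333·5.2 + 0.333333·9.1 = 5.48667.
E[X²] = 0.333333·6.2424 + 0.333333·32.24 + 0.333333·91.91 = 43.4641.
Var(X) = E[X²] − (E[X])² = 43.4641 − 30.1035 = 13.3606.
SD(X) = √13.3606 = 3.65522.

3.6552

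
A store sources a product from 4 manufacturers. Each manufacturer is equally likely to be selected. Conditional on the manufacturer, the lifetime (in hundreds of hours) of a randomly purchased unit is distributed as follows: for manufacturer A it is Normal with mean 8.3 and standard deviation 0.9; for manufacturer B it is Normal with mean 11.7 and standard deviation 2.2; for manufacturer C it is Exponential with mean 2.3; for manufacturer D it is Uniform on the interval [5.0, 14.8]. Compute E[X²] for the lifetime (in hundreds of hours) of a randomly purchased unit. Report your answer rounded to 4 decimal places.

For each component E[X²] = Var + (mean)², giving A: 69.7; B: 141.73; C: 10.58; D: 106.013.
Overall E[X²] = 0.25·69.7 + 0.25·141.73 + 0.25·10.58 + 0.25·106.013 = 82.0058.

82.0058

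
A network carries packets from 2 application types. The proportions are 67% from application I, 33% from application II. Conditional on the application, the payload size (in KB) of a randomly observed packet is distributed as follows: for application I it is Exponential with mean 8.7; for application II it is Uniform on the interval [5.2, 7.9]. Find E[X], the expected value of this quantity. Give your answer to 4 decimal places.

7.9905

Component means — I: 8.7; II: 6.55.
E[X] = 0.67·8.7 + 0.33·6.55 = 7.9905.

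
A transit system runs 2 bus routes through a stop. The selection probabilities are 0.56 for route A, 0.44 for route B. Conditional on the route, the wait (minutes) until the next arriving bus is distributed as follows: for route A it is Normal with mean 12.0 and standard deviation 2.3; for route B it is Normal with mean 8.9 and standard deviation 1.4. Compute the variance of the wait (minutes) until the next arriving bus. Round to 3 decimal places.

Per component, A: μ=12, E[X²]=149.29; B: μ=8.9, E[X²]=81.17.
E[X] = 0.56·12 + 0.44·8.9 = 10.636.
E[X²] = 0.56·149.29 + 0.44·81.17 = 119.317.
Var(X) = E[X²] − (E[X])² = 119.317 − 113.124 = 6.1927.

6.193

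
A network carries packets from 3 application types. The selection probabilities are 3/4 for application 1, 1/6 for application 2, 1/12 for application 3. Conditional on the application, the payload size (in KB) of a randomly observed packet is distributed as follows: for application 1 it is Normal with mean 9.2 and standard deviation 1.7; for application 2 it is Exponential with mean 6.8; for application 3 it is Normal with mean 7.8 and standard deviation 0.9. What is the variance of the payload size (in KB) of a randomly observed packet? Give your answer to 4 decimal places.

Per component, 1: μ=9.2, E[X²]=87.53; 2: μ=6.8, E[X²]=92.48; 3: μ=7.8, E[X²]=61.65.
E[X] = 0.75·9.2 + 0.166667·6.8 + 0.0833333·7.8 = 8.68333.
E[X²] = 0.75·87.53 + 0.166667·92.48 + 0.0833333·61.65 = 86.1983.
Var(X) = E[X²] − (E[X])² = 86.1983 − 75.4003 = 10.7981.

10.7981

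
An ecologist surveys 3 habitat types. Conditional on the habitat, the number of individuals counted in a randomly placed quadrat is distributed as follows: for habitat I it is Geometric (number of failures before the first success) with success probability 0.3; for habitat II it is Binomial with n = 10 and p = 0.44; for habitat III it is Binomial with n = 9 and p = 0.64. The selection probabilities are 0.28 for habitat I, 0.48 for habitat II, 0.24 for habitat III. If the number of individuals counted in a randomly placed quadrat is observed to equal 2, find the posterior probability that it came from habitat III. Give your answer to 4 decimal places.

Likelihoods P(X=2 | ·): I: 0.147; II: 0.0842601; III: 0.0115553.
Posterior ∝ prior × likelihood. Numerator for III: 0.24·0.0115553 = 0.00277326.
Normalizing constant: 0.28·0.147 + 0.48·0.0842601 + 0.24·0.0115553 = 0.0843781.
P(III | observation) = 0.00277326 / 0.0843781 = 0.0328671.

0.0329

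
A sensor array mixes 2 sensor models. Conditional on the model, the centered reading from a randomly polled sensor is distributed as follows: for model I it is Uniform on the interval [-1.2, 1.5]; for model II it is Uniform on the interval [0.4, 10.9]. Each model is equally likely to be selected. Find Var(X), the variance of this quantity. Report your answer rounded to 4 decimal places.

Per component, I: μ=0.15, E[X²]=0.63; II: μ=5.65, E[X²]=41.11.
E[X] = 0.5·0.15 + 0.5·5.65 = 2.9.
E[X²] = 0.5·0.63 + 0.5·41.11 = 20.87.
Var(X) = E[X²] − (E[X])² = 20.87 − 8.41 = 12.46.

12.4600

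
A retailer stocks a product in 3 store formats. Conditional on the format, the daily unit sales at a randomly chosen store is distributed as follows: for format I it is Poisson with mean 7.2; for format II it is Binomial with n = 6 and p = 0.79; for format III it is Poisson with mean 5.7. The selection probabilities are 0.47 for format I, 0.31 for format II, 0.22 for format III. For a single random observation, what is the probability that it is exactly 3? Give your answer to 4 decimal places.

Conditional on each format, P(X = 3): I: 0.0464436; II: 0.0913207; III: 0.103275.
By total probability, P(X = 3) = 0.47·0.0464436 + 0.31·0.0913207 + 0.22·0.103275 = 0.0728584.

0.0729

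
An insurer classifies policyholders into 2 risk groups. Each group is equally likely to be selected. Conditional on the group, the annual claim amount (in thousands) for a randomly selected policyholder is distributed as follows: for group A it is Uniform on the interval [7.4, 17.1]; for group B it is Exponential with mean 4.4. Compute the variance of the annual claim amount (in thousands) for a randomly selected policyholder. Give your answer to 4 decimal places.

Per component, A: μ=12.25, E[X²]=157.903; B: μ=4.4, E[X²]=38.72.
E[X] = 0.5·12.25 + 0.5·4.4 = 8.325.
E[X²] = 0.5·157.903 + 0.5·38.72 = 98.3117.
Var(X) = E[X²] − (E[X])² = 98.3117 − 69.3056 = 29.006.

29.0060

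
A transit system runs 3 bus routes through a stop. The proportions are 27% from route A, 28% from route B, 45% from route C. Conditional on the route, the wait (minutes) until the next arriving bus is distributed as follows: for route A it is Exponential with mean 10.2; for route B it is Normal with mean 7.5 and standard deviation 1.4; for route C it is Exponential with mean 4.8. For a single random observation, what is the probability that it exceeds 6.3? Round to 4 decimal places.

Conditional on each route, P(X > 6.3): A: 0.539212; B: 0.804317; C: 0.269146.
By total probability, P(X > 6.3) = 0.27·0.539212 + 0.28·0.804317 + 0.45·0.269146 = 0.491912.

0.4919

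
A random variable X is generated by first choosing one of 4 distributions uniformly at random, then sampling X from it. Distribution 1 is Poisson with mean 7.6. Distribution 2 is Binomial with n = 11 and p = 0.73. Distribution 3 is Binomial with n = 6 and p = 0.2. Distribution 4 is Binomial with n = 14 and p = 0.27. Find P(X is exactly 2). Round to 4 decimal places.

0.1031

Conditional on each component, P(X = 2): 1: 0.014453; 2: 0.000223502; 3: 0.24576; 4: 0.15193.
By total probability, P(X = 2) = 0.25·0.014453 + 0.25·0.000223502 + 0.25·0.24576 + 0.25·0.15193 = 0.103092.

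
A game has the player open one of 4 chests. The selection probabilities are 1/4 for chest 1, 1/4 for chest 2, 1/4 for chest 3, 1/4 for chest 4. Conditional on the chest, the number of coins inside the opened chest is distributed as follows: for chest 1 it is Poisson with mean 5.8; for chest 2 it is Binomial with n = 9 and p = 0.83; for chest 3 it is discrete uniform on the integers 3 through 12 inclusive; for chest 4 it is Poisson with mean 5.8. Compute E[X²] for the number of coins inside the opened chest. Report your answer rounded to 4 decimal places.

50.1127

For each component E[X²] = Var + (mean)², giving 1: 39.44; 2: 57.0708; 3: 64.5; 4: 39.44.
Overall E[X²] = 0.25·39.44 + 0.25·57.0708 + 0.25·64.5 + 0.25·39.44 = 50.1127.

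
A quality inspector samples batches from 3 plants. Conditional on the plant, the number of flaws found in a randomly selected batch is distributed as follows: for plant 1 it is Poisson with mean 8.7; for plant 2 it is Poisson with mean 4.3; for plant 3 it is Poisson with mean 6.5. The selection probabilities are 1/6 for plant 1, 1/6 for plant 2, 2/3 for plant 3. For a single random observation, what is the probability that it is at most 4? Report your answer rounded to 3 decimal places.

0.255

Conditional on each plant, P(X ≤ 4): 1: 0.0659685; 2: 0.570438; 3: 0.223672.
By total probability, P(X ≤ 4) = 0.166667·0.0659685 + 0.166667·0.570438 + 0.666667·0.223672 = 0.255182.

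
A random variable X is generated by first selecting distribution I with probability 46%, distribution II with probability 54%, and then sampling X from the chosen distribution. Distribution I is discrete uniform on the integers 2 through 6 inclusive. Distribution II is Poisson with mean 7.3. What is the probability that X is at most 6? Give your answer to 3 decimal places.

Conditional on each component, P(X ≤ 6): I: 1; II: 0.406032.
By total probability, P(X ≤ 6) = 0.46·1 + 0.54·0.406032 = 0.679257.

0.679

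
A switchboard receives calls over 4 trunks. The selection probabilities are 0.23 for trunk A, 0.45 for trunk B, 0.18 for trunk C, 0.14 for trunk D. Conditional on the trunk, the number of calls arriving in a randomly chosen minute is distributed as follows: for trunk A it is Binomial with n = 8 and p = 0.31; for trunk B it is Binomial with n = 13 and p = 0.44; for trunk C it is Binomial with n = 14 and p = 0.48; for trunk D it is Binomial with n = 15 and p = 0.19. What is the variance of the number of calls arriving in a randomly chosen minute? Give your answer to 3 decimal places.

5.600

Per component, A: μ=2.48, E[X²]=7.8616; B: μ=5.72, E[X²]=35.9216; C: μ=6.72, E[X²]=48.6528; D: μ=2.85, E[X²]=10.431.
E[X] = 0.23·2.48 + 0.45·5.72 + 0.18·6.72 + 0.14·2.85 = 4.753.
E[X²] = 0.23·7.8616 + 0.45·35.9216 + 0.18·48.6528 + 0.14·10.431 = 28.1907.
Var(X) = E[X²] − (E[X])² = 28.1907 − 22.591 = 5.59972.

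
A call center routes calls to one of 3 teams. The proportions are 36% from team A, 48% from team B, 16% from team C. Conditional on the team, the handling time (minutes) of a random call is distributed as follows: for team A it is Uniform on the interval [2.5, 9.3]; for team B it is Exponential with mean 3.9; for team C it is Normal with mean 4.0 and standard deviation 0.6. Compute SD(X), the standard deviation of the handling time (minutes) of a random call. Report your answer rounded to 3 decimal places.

3.106

Per component, A: μ=5.9, E[X²]=38.6633; B: μ=3.9, E[X²]=30.42; C: μ=4, E[X²]=16.36.
E[X] = 0.36·5.9 + 0.48·3.9 + 0.16·4 = 4.636.
E[X²] = 0.36·38.6633 + 0.48·30.42 + 0.16·16.36 = 31.138.
Var(X) = E[X²] − (E[X])² = 31.138 − 21.4925 = 9.6455.
SD(X) = √9.6455 = 3.10572.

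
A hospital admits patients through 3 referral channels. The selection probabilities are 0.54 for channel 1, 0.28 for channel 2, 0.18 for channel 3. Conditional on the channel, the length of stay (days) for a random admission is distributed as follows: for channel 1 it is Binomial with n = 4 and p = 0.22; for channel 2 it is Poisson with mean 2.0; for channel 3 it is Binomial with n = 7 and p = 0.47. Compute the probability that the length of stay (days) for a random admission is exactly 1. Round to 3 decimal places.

0.314

Conditional on each channel, P(X = 1): 1: 0.417606; 2: 0.270671; 3: 0.0729207.
By total probability, P(X = 1) = 0.54·0.417606 + 0.28·0.270671 + 0.18·0.0729207 = 0.314421.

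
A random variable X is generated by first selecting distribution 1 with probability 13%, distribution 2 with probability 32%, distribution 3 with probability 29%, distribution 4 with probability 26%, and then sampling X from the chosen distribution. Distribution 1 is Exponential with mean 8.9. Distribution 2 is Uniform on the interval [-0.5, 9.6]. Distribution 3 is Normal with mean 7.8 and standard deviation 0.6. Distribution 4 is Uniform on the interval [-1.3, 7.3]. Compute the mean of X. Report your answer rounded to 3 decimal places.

5.655

Component means — 1: 8.9; 2: 4.55; 3: 7.8; 4: 3.
E[X] = 0.13·8.9 + 0.32·4.55 + 0.29·7.8 + 0.26·3 = 5.655.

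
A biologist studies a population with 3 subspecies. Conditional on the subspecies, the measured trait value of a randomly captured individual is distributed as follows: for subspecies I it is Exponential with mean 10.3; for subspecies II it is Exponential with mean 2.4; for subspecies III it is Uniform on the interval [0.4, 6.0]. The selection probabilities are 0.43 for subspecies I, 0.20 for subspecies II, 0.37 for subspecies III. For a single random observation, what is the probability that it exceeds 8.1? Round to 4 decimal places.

Conditional on each subspecies, P(X > 8.1): I: 0.455478; II: 0.0342181; III: 0.
By total probability, P(X > 8.1) = 0.43·0.455478 + 0.2·0.0342181 + 0.37·0 = 0.202699.

0.2027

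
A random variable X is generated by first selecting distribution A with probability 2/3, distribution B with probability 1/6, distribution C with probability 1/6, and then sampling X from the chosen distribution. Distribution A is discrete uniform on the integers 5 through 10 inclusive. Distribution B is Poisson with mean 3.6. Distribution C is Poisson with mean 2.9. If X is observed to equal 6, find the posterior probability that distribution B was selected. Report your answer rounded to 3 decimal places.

Likelihoods P(X=6 | ·): A: 0.166667; B: 0.0826081; C: 0.0454571.
Posterior ∝ prior × likelihood. Numerator for B: 0.166667·0.0826081 = 0.013768.
Normalizing constant: 0.666667·0.166667 + 0.166667·0.0826081 + 0.166667·0.0454571 = 0.132455.
P(B | observation) = 0.013768 / 0.132455 = 0.103945.

0.104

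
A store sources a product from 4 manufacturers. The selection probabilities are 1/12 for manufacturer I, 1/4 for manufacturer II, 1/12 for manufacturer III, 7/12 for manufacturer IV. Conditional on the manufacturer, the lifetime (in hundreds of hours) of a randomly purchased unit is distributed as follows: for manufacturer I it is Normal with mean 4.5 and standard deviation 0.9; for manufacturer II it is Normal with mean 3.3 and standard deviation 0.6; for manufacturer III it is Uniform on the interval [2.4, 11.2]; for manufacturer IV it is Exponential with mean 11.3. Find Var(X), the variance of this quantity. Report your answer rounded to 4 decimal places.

Per component, I: μ=4.5, E[X²]=21.06; II: μ=3.3, E[X²]=11.25; III: μ=6.8, E[X²]=52.6933; IV: μ=11.3, E[X²]=255.38.
E[X] = 0.0833333·4.5 + 0.25·3.3 + 0.0833333·6.8 + 0.583333·11.3 = 8.35833.
E[X²] = 0.0833333·21.06 + 0.25·11.25 + 0.0833333·52.6933 + 0.583333·255.38 = 157.93.
Var(X) = E[X²] − (E[X])² = 157.93 − 69.8617 = 88.0685.

88.0685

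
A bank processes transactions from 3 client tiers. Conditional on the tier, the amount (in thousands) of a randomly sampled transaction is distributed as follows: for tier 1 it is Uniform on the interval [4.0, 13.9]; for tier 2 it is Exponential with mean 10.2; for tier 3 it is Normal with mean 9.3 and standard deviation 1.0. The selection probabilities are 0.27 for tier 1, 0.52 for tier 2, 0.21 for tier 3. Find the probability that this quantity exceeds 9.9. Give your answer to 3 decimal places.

Conditional on each tier, P(X > 9.9): 1: 0.40404; 2: 0.37886; 3: 0.274253.
By total probability, P(X > 9.9) = 0.27·0.40404 + 0.52·0.37886 + 0.21·0.274253 = 0.363691.

0.364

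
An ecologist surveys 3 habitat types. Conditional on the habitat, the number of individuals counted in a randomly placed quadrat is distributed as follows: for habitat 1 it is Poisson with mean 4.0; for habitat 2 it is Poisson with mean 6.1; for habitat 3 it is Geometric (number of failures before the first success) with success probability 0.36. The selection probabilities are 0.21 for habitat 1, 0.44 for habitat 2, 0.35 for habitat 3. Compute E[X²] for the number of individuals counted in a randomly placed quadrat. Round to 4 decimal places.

For each component E[X²] = Var + (mean)², giving 1: 20; 2: 43.31; 3: 8.09877.
Overall E[X²] = 0.21·20 + 0.44·43.31 + 0.35·8.09877 = 26.091.

26.0910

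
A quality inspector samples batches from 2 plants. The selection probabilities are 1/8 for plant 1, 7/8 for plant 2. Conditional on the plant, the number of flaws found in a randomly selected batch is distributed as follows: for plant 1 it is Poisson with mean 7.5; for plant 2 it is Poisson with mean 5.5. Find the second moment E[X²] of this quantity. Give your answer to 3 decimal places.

39.250

For each component E[X²] = Var + (mean)², giving 1: 63.75; 2: 35.75.
Overall E[X²] = 0.125·63.75 + 0.875·35.75 = 39.25.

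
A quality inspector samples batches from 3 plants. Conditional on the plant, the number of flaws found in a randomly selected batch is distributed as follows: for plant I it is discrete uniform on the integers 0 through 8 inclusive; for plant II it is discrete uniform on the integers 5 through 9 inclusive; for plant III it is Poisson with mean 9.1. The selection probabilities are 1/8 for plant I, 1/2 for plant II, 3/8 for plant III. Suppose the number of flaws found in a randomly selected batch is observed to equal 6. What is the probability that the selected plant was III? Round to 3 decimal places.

Likelihoods P(X=6 | ·): I: 0.111111; II: 0.2; III: 0.0880716.
Posterior ∝ prior × likelihood. Numerator for III: 0.375·0.0880716 = 0.0330269.
Normalizing constant: 0.125·0.111111 + 0.5·0.2 + 0.375·0.0880716 = 0.146916.
P(III | observation) = 0.0330269 / 0.146916 = 0.224801.

0.225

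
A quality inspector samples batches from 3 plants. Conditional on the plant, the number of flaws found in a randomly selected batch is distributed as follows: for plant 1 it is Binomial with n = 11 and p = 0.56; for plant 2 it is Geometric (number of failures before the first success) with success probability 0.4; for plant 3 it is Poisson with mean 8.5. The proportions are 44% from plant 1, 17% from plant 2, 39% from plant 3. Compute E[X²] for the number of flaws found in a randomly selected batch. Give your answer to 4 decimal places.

50.4011

For each component E[X²] = Var + (mean)², giving 1: 40.656; 2: 6; 3: 80.75.
Overall E[X²] = 0.44·40.656 + 0.17·6 + 0.39·80.75 = 50.4011.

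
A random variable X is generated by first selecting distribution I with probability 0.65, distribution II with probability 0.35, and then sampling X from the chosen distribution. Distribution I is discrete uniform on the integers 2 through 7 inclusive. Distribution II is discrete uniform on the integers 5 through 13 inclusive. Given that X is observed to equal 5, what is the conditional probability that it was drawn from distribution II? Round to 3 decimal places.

0.264

Likelihoods P(X=5 | ·): I: 0.166667; II: 0.111111.
Posterior ∝ prior × likelihood. Numerator for II: 0.35·0.111111 = 0.0388889.
Normalizing constant: 0.65·0.166667 + 0.35·0.111111 = 0.147222.
P(II | observation) = 0.0388889 / 0.147222 = 0.264151.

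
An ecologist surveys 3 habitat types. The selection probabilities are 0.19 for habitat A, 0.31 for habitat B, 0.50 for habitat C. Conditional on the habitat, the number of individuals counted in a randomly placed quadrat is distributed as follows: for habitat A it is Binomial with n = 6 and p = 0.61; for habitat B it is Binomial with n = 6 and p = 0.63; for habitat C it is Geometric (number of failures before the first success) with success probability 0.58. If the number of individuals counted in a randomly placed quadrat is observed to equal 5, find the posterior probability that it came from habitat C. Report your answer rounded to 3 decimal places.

Likelihoods P(X=5 | ·): A: 0.197636; B: 0.220321; C: 0.00758009.
Posterior ∝ prior × likelihood. Numerator for C: 0.5·0.00758009 = 0.00379005.
Normalizing constant: 0.19·0.197636 + 0.31·0.220321 + 0.5·0.00758009 = 0.10964.
P(C | observation) = 0.00379005 / 0.10964 = 0.034568.

0.035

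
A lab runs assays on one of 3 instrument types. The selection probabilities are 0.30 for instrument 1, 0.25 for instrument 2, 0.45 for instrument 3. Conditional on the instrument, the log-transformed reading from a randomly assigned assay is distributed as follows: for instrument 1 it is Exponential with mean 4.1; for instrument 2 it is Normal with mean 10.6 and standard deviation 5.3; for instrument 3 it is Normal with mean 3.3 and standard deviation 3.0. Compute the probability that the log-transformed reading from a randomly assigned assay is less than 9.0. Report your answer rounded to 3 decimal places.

0.799

Conditional on each instrument, P(X < 9.0): 1: 0.888655; 2: 0.381369; 3: 0.971283.
By total probability, P(X < 9.0) = 0.3·0.888655 + 0.25·0.381369 + 0.45·0.971283 = 0.799016.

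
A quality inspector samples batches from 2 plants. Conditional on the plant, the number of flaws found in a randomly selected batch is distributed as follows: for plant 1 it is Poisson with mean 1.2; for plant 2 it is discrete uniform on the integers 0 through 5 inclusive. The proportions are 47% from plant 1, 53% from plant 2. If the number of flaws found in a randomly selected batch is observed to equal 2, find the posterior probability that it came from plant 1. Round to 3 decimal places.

0.536

Likelihoods P(X=2 | ·): 1: 0.21686; 2: 0.166667.
Posterior ∝ prior × likelihood. Numerator for 1: 0.47·0.21686 = 0.101924.
Normalizing constant: 0.47·0.21686 + 0.53·0.166667 = 0.190257.
P(1 | observation) = 0.101924 / 0.190257 = 0.535717.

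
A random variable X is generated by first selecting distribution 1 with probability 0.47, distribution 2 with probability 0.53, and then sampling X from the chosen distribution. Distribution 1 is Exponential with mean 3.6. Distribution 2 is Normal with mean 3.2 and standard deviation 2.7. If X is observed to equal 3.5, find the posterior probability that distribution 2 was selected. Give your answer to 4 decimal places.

Likelihoods f(3.5 | ·): 1: 0.105067; 2: 0.146847.
Posterior ∝ prior × likelihood. Numerator for 2: 0.53·0.146847 = 0.077829.
Normalizing constant: 0.47·0.105067 + 0.53·0.146847 = 0.127211.
P(2 | observation) = 0.077829 / 0.127211 = 0.611812.

0.6118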